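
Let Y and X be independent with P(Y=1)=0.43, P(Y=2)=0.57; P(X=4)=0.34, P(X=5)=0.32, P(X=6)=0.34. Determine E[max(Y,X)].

E[max(Y,X)] = Σ_y Σ_x max(y,x) · P(Y=y)P(X=x)
 = 4·0.1462 + 5·0.1376 + 6·0.1462 + 4·0.1938 + 5·0.1824 + 6·0.1938
 = 0.5848 + 0.688 + 0.8772 + 0.7752 + 0.912 + 1.1628
 = 5

5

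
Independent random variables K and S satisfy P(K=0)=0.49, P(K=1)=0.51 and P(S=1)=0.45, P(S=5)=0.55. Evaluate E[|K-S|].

2.69

E[|K-S|] = Σ_k Σ_s |k-s| · P(K=k)P(S=s)
 = 1·0.2205 + 5·0.2695 + 0·0.2295 + 4·0.2805
 = 0.2205 + 1.3475 + 0 + 1.122
 = 2.69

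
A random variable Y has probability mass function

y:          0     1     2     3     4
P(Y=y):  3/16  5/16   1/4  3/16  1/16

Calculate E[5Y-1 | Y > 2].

P(Y > 2) = 3/16 + 1/16 = 1/4.
E[5Y-1 | Y > 2] = [14·3/16 + 19·1/16] / (1/4)
 = 61/16 / (1/4)
 = 61/4

15.25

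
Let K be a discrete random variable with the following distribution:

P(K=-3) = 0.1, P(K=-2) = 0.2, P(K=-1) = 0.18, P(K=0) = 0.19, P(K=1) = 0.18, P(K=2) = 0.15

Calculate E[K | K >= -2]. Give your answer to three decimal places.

P(K >= -2) = 0.2 + 0.18 + 0.19 + 0.18 + 0.15 = 0.9.
E[K | K >= -2] = [(-2)·0.2 + (-1)·0.18 + 0·0.19 + 1·0.18 + 2·0.15] / 0.9
 = -0.1 / 0.9
 = -1/9

-0.111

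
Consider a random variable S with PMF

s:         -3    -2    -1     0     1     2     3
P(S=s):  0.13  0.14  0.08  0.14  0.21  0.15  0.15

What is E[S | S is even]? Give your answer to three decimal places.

P(S is even) = 0.14 + 0.14 + 0.15 = 0.43.
E[S | S is even] = [(-2)·0.14 + 0·0.14 + 2·0.15] / 0.43
 = 0.02 / 0.43
 = 2/43

0.047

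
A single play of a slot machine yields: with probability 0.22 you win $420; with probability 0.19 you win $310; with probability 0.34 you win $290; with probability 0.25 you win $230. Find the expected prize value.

E[payout] = 420·0.22 + 310·0.19 + 290·0.34 + 230·0.25
 = 92.4 + 58.9 + 98.6 + 57.5
 = 307.4

307.4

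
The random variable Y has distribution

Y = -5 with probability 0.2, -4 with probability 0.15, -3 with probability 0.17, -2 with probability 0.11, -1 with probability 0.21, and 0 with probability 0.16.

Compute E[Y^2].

E[Y^2] = Σ y^2·P(Y=y)
 = 25·0.2 + 16·0.15 + 9·0.17 + 4·0.11 + 1·0.21 + 0·0.16
 = 5 + 2.4 + 1.53 + 0.44 + 0.21 + 0
 = 9.58

9.58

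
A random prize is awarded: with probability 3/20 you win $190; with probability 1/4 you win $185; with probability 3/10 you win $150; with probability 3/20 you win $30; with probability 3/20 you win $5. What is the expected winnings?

125

E[payout] = 190·3/20 + 185·1/4 + 150·3/10 + 30·3/20 + 5·3/20
 = 57/2 + 185/4 + 45 + 9/2 + 3/4
 = 125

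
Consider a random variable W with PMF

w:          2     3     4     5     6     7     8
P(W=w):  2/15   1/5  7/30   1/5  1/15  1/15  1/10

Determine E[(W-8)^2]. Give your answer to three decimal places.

15.667

E[(W-8)^2] = Σ (w-8)^2·P(W=w)
 = 36·2/15 + 25·1/5 + 16·7/30 + 9·1/5 + 4·1/15 + 1·1/15 + 0·1/10
 = 24/5 + 5 + 56/15 + 9/5 + 4/15 + 1/15 + 0
 = 47/3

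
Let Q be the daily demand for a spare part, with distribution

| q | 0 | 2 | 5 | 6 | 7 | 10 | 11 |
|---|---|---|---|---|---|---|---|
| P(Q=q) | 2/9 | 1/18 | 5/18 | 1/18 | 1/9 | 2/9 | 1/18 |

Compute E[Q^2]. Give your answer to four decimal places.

E[Q^2] = Σ q^2·P(Q=q)
 = 0·2/9 + 4·1/18 + 25·5/18 + 36·1/18 + 49·1/9 + 100·2/9 + 121·1/18
 = 0 + 2/9 + 125/18 + 2 + 49/9 + 200/9 + 121/18
 = 392/9

43.5556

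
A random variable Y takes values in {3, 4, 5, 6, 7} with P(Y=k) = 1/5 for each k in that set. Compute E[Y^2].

27

E[Y^2] = Σ y^2·P(Y=y)
 = 9·1/5 + 16·1/5 + 25·1/5 + 36·1/5 + 49·1/5
 = 9/5 + 16/5 + 5 + 36/5 + 49/5
 = 27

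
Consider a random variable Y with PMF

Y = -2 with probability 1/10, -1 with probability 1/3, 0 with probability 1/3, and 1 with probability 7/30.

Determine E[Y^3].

-0.9

E[Y^3] = Σ y^3·P(Y=y)
 = (-8)·1/10 + (-1)·1/3 + 0·1/3 + 1·7/30
 = (-4/5) + (-1/3) + 0 + 7/30
 = -9/10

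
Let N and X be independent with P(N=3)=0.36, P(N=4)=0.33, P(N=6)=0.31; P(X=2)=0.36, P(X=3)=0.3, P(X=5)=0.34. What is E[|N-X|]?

E[|N-X|] = Σ_n Σ_x |n-x| · P(N=n)P(X=x)
 = 1·0.1296 + 0·0.108 + 2·0.1224 + 2·0.1188 + 1·0.099 + 1·0.1122 + 4·0.1116 + 3·0.093 + 1·0.1054
 = 0.1296 + 0 + 0.2448 + 0.2376 + 0.099 + 0.1122 + 0.4464 + 0.279 + 0.1054
 = 1.654

1.654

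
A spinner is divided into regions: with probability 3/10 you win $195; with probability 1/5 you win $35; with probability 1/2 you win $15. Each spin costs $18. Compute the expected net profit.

55

E[payout] = 195·3/10 + 35·1/5 + 15·1/2
 = 117/2 + 7 + 15/2
 = 73
Net = 73 - 18 = 55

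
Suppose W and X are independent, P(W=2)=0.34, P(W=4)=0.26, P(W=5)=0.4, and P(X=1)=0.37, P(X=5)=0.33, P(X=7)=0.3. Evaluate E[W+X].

7.84

E[W+X] = Σ_w Σ_x (w+x) · P(W=w)P(X=x)
 = 3·0.1258 + 7·0.1122 + 9·0.102 + 5·0.0962 + 9·0.0858 + 11·0.078 + 6·0.148 + 10·0.132 + 12·0.12
 = 0.3774 + 0.7854 + 0.918 + 0.481 + 0.7722 + 0.858 + 0.888 + 1.32 + 1.44
 = 7.84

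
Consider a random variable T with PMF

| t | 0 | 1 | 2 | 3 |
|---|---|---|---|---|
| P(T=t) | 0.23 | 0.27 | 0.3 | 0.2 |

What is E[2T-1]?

E[2T-1] = Σ (2t-1)·P(T=t)
 = (-1)·0.23 + 1·0.27 + 3·0.3 + 5·0.2
 = (-0.23) + 0.27 + 0.9 + 1
 = 1.94

1.94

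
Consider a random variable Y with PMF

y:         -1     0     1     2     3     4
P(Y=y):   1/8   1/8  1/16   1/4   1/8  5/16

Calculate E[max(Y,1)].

2.4375

E[max(Y,1)] = Σ max(y,1)·P(Y=y)
 = 1·1/8 + 1·1/8 + 1·1/16 + 2·1/4 + 3·1/8 + 4·5/16
 = 1/8 + 1/8 + 1/16 + 1/2 + 3/8 + 5/4
 = 39/16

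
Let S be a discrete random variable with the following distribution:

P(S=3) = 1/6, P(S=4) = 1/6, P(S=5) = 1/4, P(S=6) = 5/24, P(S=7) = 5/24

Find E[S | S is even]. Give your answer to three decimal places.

5.111

P(S is even) = 1/6 + 5/24 = 3/8.
E[S | S is even] = [4·1/6 + 6·5/24] / (3/8)
 = 23/12 / (3/8)
 = 46/9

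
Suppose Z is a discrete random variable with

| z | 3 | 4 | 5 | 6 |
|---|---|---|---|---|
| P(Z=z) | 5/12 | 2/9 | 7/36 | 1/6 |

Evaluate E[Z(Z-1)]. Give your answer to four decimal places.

E[Z(Z-1)] = Σ z(z-1)·P(Z=z)
 = 6·5/12 + 12·2/9 + 20·7/36 + 30·1/6
 = 5/2 + 8/3 + 35/9 + 5
 = 253/18

14.0556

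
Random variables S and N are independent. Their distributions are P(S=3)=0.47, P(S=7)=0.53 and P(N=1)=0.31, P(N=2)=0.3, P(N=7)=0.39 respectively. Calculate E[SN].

18.6368

E[SN] = Σ_s Σ_n sn · P(S=s)P(N=n)
 = 3·0.1457 + 6·0.141 + 21·0.1833 + 7·0.1643 + 14·0.159 + 49·0.2067
 = 0.4371 + 0.846 + 3.8493 + 1.1501 + 2.226 + 10.1283
 = 18.6368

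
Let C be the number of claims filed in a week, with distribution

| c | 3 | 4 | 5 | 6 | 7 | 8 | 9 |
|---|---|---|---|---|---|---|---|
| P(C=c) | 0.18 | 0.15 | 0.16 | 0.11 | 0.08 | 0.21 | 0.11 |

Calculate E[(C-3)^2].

12.27

E[(C-3)^2] = Σ (c-3)^2·P(C=c)
 = 0·0.18 + 1·0.15 + 4·0.16 + 9·0.11 + 16·0.08 + 25·0.21 + 36·0.11
 = 0 + 0.15 + 0.64 + 0.99 + 1.28 + 5.25 + 3.96
 = 12.27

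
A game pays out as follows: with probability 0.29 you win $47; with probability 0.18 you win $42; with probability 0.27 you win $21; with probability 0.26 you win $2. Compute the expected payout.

E[payout] = 47·0.29 + 42·0.18 + 21·0.27 + 2·0.26
 = 13.63 + 7.56 + 5.67 + 0.52
 = 27.38

27.38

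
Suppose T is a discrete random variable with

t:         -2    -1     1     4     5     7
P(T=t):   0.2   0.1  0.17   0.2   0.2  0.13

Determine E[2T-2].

E[2T-2] = Σ (2t-2)·P(T=t)
 = (-6)·0.2 + (-4)·0.1 + 0·0.17 + 6·0.2 + 8·0.2 + 12·0.13
 = (-1.2) + (-0.4) + 0 + 1.2 + 1.6 + 1.56
 = 2.76

2.76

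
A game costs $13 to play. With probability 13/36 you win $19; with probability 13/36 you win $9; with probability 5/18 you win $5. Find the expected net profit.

-1.5

E[payout] = 19·13/36 + 9·13/36 + 5·5/18
 = 247/36 + 13/4 + 25/18
 = 23/2
Net = 23/2 - 13 = -3/2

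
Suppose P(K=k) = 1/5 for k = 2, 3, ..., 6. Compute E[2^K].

24.8

E[2^K] = Σ 2^k·P(K=k)
 = 4·1/5 + 8·1/5 + 16·1/5 + 32·1/5 + 64·1/5
 = 4/5 + 8/5 + 16/5 + 32/5 + 64/5
 = 124/5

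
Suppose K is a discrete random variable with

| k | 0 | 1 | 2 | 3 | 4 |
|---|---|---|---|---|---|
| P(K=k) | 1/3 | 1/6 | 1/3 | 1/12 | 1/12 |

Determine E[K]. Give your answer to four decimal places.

E[K] = Σ k·P(K=k)
 = 0·1/3 + 1·1/6 + 2·1/3 + 3·1/12 + 4·1/12
 = 0 + 1/6 + 2/3 + 1/4 + 1/3
 = 17/12

1.4167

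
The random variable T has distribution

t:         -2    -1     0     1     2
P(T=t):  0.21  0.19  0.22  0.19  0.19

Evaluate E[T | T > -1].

P(T > -1) = 0.22 + 0.19 + 0.19 = 0.6.
E[T | T > -1] = [0·0.22 + 1·0.19 + 2·0.19] / 0.6
 = 0.57 / 0.6
 = 19/20

0.95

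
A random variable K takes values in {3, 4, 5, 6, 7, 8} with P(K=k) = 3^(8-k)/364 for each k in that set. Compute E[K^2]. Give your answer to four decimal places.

E[K^2] = Σ k^2·P(K=k)
 = 9·243/364 + 16·81/364 + 25·27/364 + 36·9/364 + 49·3/364 + 64·1/364
 = 2187/364 + 324/91 + 675/364 + 81/91 + 21/52 + 16/91
 = 361/28

12.8929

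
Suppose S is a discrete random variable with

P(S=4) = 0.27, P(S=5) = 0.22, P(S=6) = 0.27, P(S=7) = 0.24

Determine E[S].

5.48

E[S] = Σ s·P(S=s)
 = 4·0.27 + 5·0.22 + 6·0.27 + 7·0.24
 = 1.08 + 1.1 + 1.62 + 1.68
 = 5.48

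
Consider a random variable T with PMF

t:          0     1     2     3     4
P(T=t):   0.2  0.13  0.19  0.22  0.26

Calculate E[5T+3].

E[5T+3] = Σ (5t+3)·P(T=t)
 = 3·0.2 + 8·0.13 + 13·0.19 + 18·0.22 + 23·0.26
 = 0.6 + 1.04 + 2.47 + 3.96 + 5.98
 = 14.05

14.05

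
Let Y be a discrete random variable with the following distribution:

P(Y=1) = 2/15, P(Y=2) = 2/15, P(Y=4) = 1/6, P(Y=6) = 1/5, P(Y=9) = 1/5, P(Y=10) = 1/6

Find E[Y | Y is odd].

P(Y is odd) = 2/15 + 1/5 = 1/3.
E[Y | Y is odd] = [1·2/15 + 9·1/5] / (1/3)
 = 29/15 / (1/3)
 = 29/5

5.8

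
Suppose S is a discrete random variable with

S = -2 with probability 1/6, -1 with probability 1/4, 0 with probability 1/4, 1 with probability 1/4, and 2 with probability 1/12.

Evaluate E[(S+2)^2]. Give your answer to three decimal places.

4.833

E[(S+2)^2] = Σ (s+2)^2·P(S=s)
 = 0·1/6 + 1·1/4 + 4·1/4 + 9·1/4 + 16·1/12
 = 0 + 1/4 + 1 + 9/4 + 4/3
 = 29/6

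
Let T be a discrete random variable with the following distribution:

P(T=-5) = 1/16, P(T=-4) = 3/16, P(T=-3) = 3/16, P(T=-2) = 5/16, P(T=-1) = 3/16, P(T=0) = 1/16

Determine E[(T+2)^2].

E[(T+2)^2] = Σ (t+2)^2·P(T=t)
 = 9·1/16 + 4·3/16 + 1·3/16 + 0·5/16 + 1·3/16 + 4·1/16
 = 9/16 + 3/4 + 3/16 + 0 + 3/16 + 1/4
 = 31/16

1.9375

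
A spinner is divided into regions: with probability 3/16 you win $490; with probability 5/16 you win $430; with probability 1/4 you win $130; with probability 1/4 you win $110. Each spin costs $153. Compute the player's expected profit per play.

133.25

E[payout] = 490·3/16 + 430·5/16 + 130·1/4 + 110·1/4
 = 735/8 + 1075/8 + 65/2 + 55/2
 = 1145/4
Net = 1145/4 - 153 = 533/4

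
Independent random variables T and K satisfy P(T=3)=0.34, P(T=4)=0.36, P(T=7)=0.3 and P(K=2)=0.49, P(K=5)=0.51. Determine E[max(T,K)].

5.0904

E[max(T,K)] = Σ_t Σ_k max(t,k) · P(T=t)P(K=k)
 = 3·0.1666 + 5·0.1734 + 4·0.1764 + 5·0.1836 + 7·0.147 + 7·0.153
 = 0.4998 + 0.867 + 0.7056 + 0.918 + 1.029 + 1.071
 = 5.0904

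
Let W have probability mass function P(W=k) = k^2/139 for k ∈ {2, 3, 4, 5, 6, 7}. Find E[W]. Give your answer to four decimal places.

E[W] = Σ w·P(W=w)
 = 2·4/139 + 3·9/139 + 4·16/139 + 5·25/139 + 6·36/139 + 7·49/139
 = 8/139 + 27/139 + 64/139 + 125/139 + 216/139 + 343/139
 = 783/139

5.6331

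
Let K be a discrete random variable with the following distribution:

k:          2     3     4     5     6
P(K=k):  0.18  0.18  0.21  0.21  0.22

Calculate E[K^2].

E[K^2] = Σ k^2·P(K=k)
 = 4·0.18 + 9·0.18 + 16·0.21 + 25·0.21 + 36·0.22
 = 0.72 + 1.62 + 3.36 + 5.25 + 7.92
 = 18.87

18.87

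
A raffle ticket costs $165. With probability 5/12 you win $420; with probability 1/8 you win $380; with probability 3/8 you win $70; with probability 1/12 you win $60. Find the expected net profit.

E[payout] = 420·5/12 + 380·1/8 + 70·3/8 + 60·1/12
 = 175 + 95/2 + 105/4 + 5
 = 1015/4
Net = 1015/4 - 165 = 355/4

88.75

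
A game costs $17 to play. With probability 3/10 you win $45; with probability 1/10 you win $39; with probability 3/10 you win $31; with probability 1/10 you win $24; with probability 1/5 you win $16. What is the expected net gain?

15.3

E[payout] = 45·3/10 + 39·1/10 + 31·3/10 + 24·1/10 + 16·1/5
 = 27/2 + 39/10 + 93/10 + 12/5 + 16/5
 = 323/10
Net = 323/10 - 17 = 153/10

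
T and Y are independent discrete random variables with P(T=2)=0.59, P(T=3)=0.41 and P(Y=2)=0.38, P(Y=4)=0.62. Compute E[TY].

E[TY] = Σ_t Σ_y ty · P(T=t)P(Y=y)
 = 4·0.2242 + 8·0.3658 + 6·0.1558 + 12·0.2542
 = 0.8968 + 2.9264 + 0.9348 + 3.0504
 = 7.8084

7.8084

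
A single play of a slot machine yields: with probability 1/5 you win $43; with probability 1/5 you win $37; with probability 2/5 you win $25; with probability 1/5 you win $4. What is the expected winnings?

E[payout] = 43·1/5 + 37·1/5 + 25·2/5 + 4·1/5
 = 43/5 + 37/5 + 10 + 4/5
 = 134/5

26.8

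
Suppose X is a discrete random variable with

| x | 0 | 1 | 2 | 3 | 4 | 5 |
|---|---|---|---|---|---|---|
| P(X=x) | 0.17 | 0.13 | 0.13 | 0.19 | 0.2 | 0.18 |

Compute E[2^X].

E[2^X] = Σ 2^x·P(X=x)
 = 1·0.17 + 2·0.13 + 4·0.13 + 8·0.19 + 16·0.2 + 32·0.18
 = 0.17 + 0.26 + 0.52 + 1.52 + 3.2 + 5.76
 = 11.43

11.43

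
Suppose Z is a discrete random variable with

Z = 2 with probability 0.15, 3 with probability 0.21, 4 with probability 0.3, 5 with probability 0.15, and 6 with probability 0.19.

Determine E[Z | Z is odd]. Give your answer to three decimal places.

3.833

P(Z is odd) = 0.21 + 0.15 = 0.36.
E[Z | Z is odd] = [3·0.21 + 5·0.15] / 0.36
 = 1.38 / 0.36
 = 23/6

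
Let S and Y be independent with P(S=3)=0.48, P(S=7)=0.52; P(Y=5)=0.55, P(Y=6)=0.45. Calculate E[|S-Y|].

1.982

E[|S-Y|] = Σ_s Σ_y |s-y| · P(S=s)P(Y=y)
 = 2·0.264 + 3·0.216 + 2·0.286 + 1·0.234
 = 0.528 + 0.648 + 0.572 + 0.234
 = 1.982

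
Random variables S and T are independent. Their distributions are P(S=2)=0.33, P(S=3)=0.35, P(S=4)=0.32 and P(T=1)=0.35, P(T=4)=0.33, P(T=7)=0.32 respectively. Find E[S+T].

E[S+T] = Σ_s Σ_t (s+t) · P(S=s)P(T=t)
 = 3·0.1155 + 6·0.1089 + 9·0.1056 + 4·0.1225 + 7·0.1155 + 10·0.112 + 5·0.112 + 8·0.1056 + 11·0.1024
 = 0.3465 + 0.6534 + 0.9504 + 0.49 + 0.8085 + 1.12 + 0.56 + 0.8448 + 1.1264
 = 6.9

6.9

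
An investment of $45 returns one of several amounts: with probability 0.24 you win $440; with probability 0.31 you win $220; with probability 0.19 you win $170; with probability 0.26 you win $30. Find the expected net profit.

168.9

E[payout] = 440·0.24 + 220·0.31 + 170·0.19 + 30·0.26
 = 105.6 + 68.2 + 32.3 + 7.8
 = 213.9
Net = 213.9 - 45 = 168.9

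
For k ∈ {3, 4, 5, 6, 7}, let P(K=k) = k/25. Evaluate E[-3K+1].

E[-3K+1] = Σ (-3k+1)·P(K=k)
 = (-8)·3/25 + (-11)·4/25 + (-14)·1/5 + (-17)·6/25 + (-20)·7/25
 = (-24/25) + (-44/25) + (-14/5) + (-102/25) + (-28/5)
 = -76/5

-15.2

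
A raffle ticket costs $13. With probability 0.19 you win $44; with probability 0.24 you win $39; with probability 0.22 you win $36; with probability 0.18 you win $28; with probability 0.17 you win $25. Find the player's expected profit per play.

21.93

E[payout] = 44·0.19 + 39·0.24 + 36·0.22 + 28·0.18 + 25·0.17
 = 8.36 + 9.36 + 7.92 + 5.04 + 4.25
 = 34.93
Net = 34.93 - 13 = 21.93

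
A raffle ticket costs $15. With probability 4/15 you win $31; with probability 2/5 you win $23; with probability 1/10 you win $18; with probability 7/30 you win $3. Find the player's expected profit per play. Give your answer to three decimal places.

4.967

E[payout] = 31·4/15 + 23·2/5 + 18·1/10 + 3·7/30
 = 124/15 + 46/5 + 9/5 + 7/10
 = 599/30
Net = 599/30 - 15 = 149/30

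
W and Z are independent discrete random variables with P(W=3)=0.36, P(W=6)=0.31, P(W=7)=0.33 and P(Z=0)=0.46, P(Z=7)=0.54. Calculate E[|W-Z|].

3.36

E[|W-Z|] = Σ_w Σ_z |w-z| · P(W=w)P(Z=z)
 = 3·0.1656 + 4·0.1944 + 6·0.1426 + 1·0.1674 + 7·0.1518 + 0·0.1782
 = 0.4968 + 0.7776 + 0.8556 + 0.1674 + 1.0626 + 0
 = 3.36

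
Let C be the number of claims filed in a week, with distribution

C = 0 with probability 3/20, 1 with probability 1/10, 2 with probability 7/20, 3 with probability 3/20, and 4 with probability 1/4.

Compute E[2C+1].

E[2C+1] = Σ (2c+1)·P(C=c)
 = 1·3/20 + 3·1/10 + 5·7/20 + 7·3/20 + 9·1/4
 = 3/20 + 3/10 + 7/4 + 21/20 + 9/4
 = 11/2

5.5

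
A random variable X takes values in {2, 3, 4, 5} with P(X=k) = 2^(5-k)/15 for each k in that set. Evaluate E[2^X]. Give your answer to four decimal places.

8.5333

E[2^X] = Σ 2^x·P(X=x)
 = 4·8/15 + 8·4/15 + 16·2/15 + 32·1/15
 = 32/15 + 32/15 + 32/15 + 32/15
 = 128/15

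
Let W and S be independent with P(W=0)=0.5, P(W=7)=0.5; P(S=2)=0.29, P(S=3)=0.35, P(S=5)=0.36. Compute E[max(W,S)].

E[max(W,S)] = Σ_w Σ_s max(w,s) · P(W=w)P(S=s)
 = 2·0.145 + 3·0.175 + 5·0.18 + 7·0.145 + 7·0.175 + 7·0.18
 = 0.29 + 0.525 + 0.9 + 1.015 + 1.225 + 1.26
 = 5.215

5.215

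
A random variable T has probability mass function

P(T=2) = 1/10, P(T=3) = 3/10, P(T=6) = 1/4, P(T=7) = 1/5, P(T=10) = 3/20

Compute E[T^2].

E[T^2] = Σ t^2·P(T=t)
 = 4·1/10 + 9·3/10 + 36·1/4 + 49·1/5 + 100·3/20
 = 2/5 + 27/10 + 9 + 49/5 + 15
 = 369/10

36.9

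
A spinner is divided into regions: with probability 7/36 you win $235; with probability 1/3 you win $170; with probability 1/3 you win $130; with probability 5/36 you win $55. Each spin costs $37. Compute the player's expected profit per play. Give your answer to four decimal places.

116.3333

E[payout] = 235·7/36 + 170·1/3 + 130·1/3 + 55·5/36
 = 1645/36 + 170/3 + 130/3 + 275/36
 = 460/3
Net = 460/3 - 37 = 349/3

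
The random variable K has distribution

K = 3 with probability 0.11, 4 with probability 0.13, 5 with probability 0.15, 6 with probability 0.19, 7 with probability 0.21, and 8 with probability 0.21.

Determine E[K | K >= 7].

7.5

P(K >= 7) = 0.21 + 0.21 = 0.42.
E[K | K >= 7] = [7·0.21 + 8·0.21] / 0.42
 = 3.15 / 0.42
 = 15/2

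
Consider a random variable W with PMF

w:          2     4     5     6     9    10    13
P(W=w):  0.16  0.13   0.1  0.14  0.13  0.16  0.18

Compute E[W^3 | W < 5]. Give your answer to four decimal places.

P(W < 5) = 0.16 + 0.13 = 0.29.
E[W^3 | W < 5] = [8·0.16 + 64·0.13] / 0.29
 = 9.6 / 0.29
 = 960/29

33.1034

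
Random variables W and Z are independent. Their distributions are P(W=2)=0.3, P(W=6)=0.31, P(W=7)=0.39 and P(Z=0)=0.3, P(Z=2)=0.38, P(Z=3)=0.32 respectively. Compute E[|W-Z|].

3.662

E[|W-Z|] = Σ_w Σ_z |w-z| · P(W=w)P(Z=z)
 = 2·0.09 + 0·0.114 + 1·0.096 + 6·0.093 + 4·0.1178 + 3·0.0992 + 7·0.117 + 5·0.1482 + 4·0.1248
 = 0.18 + 0 + 0.096 + 0.558 + 0.4712 + 0.2976 + 0.819 + 0.741 + 0.4992
 = 3.662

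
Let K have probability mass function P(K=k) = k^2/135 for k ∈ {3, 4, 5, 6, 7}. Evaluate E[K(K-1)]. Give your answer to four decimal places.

E[K(K-1)] = Σ k(k-1)·P(K=k)
 = 6·1/15 + 12·16/135 + 20·5/27 + 30·4/15 + 42·49/135
 = 2/5 + 64/45 + 100/27 + 8 + 686/45
 = 3884/135

28.7704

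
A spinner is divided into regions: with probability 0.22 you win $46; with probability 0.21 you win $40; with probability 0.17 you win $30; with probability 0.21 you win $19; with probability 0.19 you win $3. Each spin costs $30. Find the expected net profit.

E[payout] = 46·0.22 + 40·0.21 + 30·0.17 + 19·0.21 + 3·0.19
 = 10.12 + 8.4 + 5.1 + 3.99 + 0.57
 = 28.18
Net = 28.18 - 30 = -1.82

-1.82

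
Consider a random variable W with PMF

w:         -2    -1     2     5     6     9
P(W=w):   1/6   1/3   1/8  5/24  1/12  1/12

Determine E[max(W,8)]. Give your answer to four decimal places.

8.0833

E[max(W,8)] = Σ max(w,8)·P(W=w)
 = 8·1/6 + 8·1/3 + 8·1/8 + 8·5/24 + 8·1/12 + 9·1/12
 = 4/3 + 8/3 + 1 + 5/3 + 2/3 + 3/4
 = 97/12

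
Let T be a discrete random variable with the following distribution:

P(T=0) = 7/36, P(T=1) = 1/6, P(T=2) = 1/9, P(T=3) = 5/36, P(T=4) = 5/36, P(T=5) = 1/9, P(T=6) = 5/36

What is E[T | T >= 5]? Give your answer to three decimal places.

5.556

P(T >= 5) = 1/9 + 5/36 = 1/4.
E[T | T >= 5] = [5·1/9 + 6·5/36] / (1/4)
 = 25/18 / (1/4)
 = 50/9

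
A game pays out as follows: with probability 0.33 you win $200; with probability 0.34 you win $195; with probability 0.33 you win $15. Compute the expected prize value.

137.25

E[payout] = 200·0.33 + 195·0.34 + 15·0.33
 = 66 + 66.3 + 4.95
 = 137.25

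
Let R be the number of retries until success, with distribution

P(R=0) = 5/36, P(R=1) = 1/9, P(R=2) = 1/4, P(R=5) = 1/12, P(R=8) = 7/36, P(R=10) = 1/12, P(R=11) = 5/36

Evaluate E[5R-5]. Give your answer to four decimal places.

19.7222

E[5R-5] = Σ (5r-5)·P(R=r)
 = (-5)·5/36 + 0·1/9 + 5·1/4 + 20·1/12 + 35·7/36 + 45·1/12 + 50·5/36
 = (-25/36) + 0 + 5/4 + 5/3 + 245/36 + 15/4 + 125/18
 = 355/18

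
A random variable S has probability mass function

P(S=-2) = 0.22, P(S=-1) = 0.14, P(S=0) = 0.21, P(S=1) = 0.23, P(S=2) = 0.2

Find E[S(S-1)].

E[S(S-1)] = Σ s(s-1)·P(S=s)
 = 6·0.22 + 2·0.14 + 0·0.21 + 0·0.23 + 2·0.2
 = 1.32 + 0.28 + 0 + 0 + 0.4
 = 2

2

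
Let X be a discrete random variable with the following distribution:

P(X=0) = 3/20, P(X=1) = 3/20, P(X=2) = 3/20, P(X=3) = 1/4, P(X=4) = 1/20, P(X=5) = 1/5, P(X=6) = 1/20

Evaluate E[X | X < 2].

0.5

P(X < 2) = 3/20 + 3/20 = 3/10.
E[X | X < 2] = [0·3/20 + 1·3/20] / (3/10)
 = 3/20 / (3/10)
 = 1/2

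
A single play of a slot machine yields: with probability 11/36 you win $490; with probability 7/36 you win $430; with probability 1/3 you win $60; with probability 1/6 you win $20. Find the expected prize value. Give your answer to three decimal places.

E[payout] = 490·11/36 + 430·7/36 + 60·1/3 + 20·1/6
 = 2695/18 + 1505/18 + 20 + 10/3
 = 770/3

256.667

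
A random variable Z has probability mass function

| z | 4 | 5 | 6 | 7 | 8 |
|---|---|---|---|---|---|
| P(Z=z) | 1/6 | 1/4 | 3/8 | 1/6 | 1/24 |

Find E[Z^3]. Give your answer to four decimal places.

201.4167

E[Z^3] = Σ z^3·P(Z=z)
 = 64·1/6 + 125·1/4 + 216·3/8 + 343·1/6 + 512·1/24
 = 32/3 + 125/4 + 81 + 343/6 + 64/3
 = 2417/12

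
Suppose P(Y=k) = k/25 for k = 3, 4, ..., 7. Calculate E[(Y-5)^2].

2

E[(Y-5)^2] = Σ (y-5)^2·P(Y=y)
 = 4·3/25 + 1·4/25 + 0·1/5 + 1·6/25 + 4·7/25
 = 12/25 + 4/25 + 0 + 6/25 + 28/25
 = 2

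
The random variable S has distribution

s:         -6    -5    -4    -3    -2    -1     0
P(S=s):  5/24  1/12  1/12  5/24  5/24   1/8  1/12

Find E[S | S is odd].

P(S is odd) = 1/12 + 5/24 + 1/8 = 5/12.
E[S | S is odd] = [(-5)·1/12 + (-3)·5/24 + (-1)·1/8] / (5/12)
 = -7/6 / (5/12)
 = -14/5

-2.8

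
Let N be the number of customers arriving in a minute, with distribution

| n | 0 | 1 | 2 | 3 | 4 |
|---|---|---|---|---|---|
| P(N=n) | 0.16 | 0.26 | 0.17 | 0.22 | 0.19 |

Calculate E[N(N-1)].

3.94

E[N(N-1)] = Σ n(n-1)·P(N=n)
 = 0·0.16 + 0·0.26 + 2·0.17 + 6·0.22 + 12·0.19
 = 0 + 0 + 0.34 + 1.32 + 2.28
 = 3.94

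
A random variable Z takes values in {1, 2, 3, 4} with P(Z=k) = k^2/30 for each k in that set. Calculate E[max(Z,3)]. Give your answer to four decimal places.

3.5333

E[max(Z,3)] = Σ max(z,3)·P(Z=z)
 = 3·1/30 + 3·2/15 + 3·3/10 + 4·8/15
 = 1/10 + 2/5 + 9/10 + 32/15
 = 53/15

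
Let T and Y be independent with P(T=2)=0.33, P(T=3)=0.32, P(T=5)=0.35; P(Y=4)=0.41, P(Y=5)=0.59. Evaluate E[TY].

E[TY] = Σ_t Σ_y ty · P(T=t)P(Y=y)
 = 8·0.1353 + 10·0.1947 + 12·0.1312 + 15·0.1888 + 20·0.1435 + 25·0.2065
 = 1.0824 + 1.947 + 1.5744 + 2.832 + 2.87 + 5.1625
 = 15.4683

15.4683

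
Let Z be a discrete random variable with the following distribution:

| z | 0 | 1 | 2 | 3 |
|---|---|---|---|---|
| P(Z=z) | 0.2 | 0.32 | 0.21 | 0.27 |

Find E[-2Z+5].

1.9

E[-2Z+5] = Σ (-2z+5)·P(Z=z)
 = 5·0.2 + 3·0.32 + 1·0.21 + (-1)·0.27
 = 1 + 0.96 + 0.21 + (-0.27)
 = 1.9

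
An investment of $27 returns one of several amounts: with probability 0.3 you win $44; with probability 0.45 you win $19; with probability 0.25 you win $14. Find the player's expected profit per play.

E[payout] = 44·0.3 + 19·0.45 + 14·0.25
 = 13.2 + 8.55 + 3.5
 = 25.25
Net = 25.25 - 27 = -1.75

-1.75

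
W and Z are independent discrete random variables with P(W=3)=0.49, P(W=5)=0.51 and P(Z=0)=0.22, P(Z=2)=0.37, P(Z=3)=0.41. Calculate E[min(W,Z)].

E[min(W,Z)] = Σ_w Σ_z min(w,z) · P(W=w)P(Z=z)
 = 0·0.1078 + 2·0.1813 + 3·0.2009 + 0·0.1122 + 2·0.1887 + 3·0.2091
 = 0 + 0.3626 + 0.6027 + 0 + 0.3774 + 0.6273
 = 1.97

1.97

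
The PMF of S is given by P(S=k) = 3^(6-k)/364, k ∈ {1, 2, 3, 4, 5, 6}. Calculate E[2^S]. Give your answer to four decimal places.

E[2^S] = Σ 2^s·P(S=s)
 = 2·243/364 + 4·81/364 + 8·27/364 + 16·9/364 + 32·3/364 + 64·1/364
 = 243/182 + 81/91 + 54/91 + 36/91 + 24/91 + 16/91
 = 95/26

3.6538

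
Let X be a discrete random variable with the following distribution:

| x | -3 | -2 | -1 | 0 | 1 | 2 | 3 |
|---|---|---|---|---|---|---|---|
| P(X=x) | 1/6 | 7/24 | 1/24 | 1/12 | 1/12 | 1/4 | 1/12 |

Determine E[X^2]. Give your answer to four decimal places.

E[X^2] = Σ x^2·P(X=x)
 = 9·1/6 + 4·7/24 + 1·1/24 + 0·1/12 + 1·1/12 + 4·1/4 + 9·1/12
 = 3/2 + 7/6 + 1/24 + 0 + 1/12 + 1 + 3/4
 = 109/24

4.5417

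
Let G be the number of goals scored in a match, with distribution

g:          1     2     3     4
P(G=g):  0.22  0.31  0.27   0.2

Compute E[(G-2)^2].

1.29

E[(G-2)^2] = Σ (g-2)^2·P(G=g)
 = 1·0.22 + 0·0.31 + 1·0.27 + 4·0.2
 = 0.22 + 0 + 0.27 + 0.8
 = 1.29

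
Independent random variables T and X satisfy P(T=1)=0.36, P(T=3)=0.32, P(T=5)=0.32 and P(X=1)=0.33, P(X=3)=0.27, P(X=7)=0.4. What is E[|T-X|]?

2.6328

E[|T-X|] = Σ_t Σ_x |t-x| · P(T=t)P(X=x)
 = 0·0.1188 + 2·0.0972 + 6·0.144 + 2·0.1056 + 0·0.0864 + 4·0.128 + 4·0.1056 + 2·0.0864 + 2·0.128
 = 0 + 0.1944 + 0.864 + 0.2112 + 0 + 0.512 + 0.4224 + 0.1728 + 0.256
 = 2.6328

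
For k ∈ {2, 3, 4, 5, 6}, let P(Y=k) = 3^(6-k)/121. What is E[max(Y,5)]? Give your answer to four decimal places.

E[max(Y,5)] = Σ max(y,5)·P(Y=y)
 = 5·81/121 + 5·27/121 + 5·9/121 + 5·3/121 + 6·1/121
 = 405/121 + 135/121 + 45/121 + 15/121 + 6/121
 = 606/121

5.0083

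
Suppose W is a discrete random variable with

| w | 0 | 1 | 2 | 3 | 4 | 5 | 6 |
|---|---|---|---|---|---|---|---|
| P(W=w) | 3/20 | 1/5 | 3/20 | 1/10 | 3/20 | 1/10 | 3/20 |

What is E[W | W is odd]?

P(W is odd) = 1/5 + 1/10 + 1/10 = 2/5.
E[W | W is odd] = [1·1/5 + 3·1/10 + 5·1/10] / (2/5)
 = 1 / (2/5)
 = 5/2

2.5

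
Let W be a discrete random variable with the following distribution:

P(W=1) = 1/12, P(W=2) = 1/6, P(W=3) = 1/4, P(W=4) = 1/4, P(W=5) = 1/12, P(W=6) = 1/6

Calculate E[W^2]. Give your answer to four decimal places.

E[W^2] = Σ w^2·P(W=w)
 = 1·1/12 + 4·1/6 + 9·1/4 + 16·1/4 + 25·1/12 + 36·1/6
 = 1/12 + 2/3 + 9/4 + 4 + 25/12 + 6
 = 181/12

15.0833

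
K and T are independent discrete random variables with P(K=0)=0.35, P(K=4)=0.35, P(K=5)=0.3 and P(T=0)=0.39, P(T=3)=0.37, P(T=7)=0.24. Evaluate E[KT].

8.091

E[KT] = Σ_k Σ_t kt · P(K=k)P(T=t)
 = 0·0.1365 + 0·0.1295 + 0·0.084 + 0·0.1365 + 12·0.1295 + 28·0.084 + 0·0.117 + 15·0.111 + 35·0.072
 = 0 + 0 + 0 + 0 + 1.554 + 2.352 + 0 + 1.665 + 2.52
 = 8.091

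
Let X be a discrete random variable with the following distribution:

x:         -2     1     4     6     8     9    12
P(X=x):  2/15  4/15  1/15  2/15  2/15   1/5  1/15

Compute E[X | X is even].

5

P(X is even) = 2/15 + 1/15 + 2/15 + 2/15 + 1/15 = 8/15.
E[X | X is even] = [(-2)·2/15 + 4·1/15 + 6·2/15 + 8·2/15 + 12·1/15] / (8/15)
 = 8/3 / (8/15)
 = 5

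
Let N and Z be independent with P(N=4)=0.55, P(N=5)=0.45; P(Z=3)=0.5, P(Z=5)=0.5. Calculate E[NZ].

E[NZ] = Σ_n Σ_z nz · P(N=n)P(Z=z)
 = 12·0.275 + 20·0.275 + 15·0.225 + 25·0.225
 = 3.3 + 5.5 + 3.375 + 5.625
 = 17.8

17.8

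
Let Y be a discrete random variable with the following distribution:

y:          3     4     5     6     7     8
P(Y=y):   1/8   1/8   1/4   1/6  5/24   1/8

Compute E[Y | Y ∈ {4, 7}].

5.875

P(Y ∈ {4, 7}) = 1/8 + 5/24 = 1/3.
E[Y | Y ∈ {4, 7}] = [4·1/8 + 7·5/24] / (1/3)
 = 47/24 / (1/3)
 = 47/8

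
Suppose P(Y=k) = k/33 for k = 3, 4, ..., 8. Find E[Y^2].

E[Y^2] = Σ y^2·P(Y=y)
 = 9·1/11 + 16·4/33 + 25·5/33 + 36·2/11 + 49·7/33 + 64·8/33
 = 9/11 + 64/33 + 125/33 + 72/11 + 343/33 + 512/33
 = 39

39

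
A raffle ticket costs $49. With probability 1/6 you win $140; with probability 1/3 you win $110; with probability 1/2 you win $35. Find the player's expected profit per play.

E[payout] = 140·1/6 + 110·1/3 + 35·1/2
 = 70/3 + 110/3 + 35/2
 = 155/2
Net = 155/2 - 49 = 57/2

28.5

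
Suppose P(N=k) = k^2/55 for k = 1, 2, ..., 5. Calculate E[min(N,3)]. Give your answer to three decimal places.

E[min(N,3)] = Σ min(n,3)·P(N=n)
 = 1·1/55 + 2·4/55 + 3·9/55 + 3·16/55 + 3·5/11
 = 1/55 + 8/55 + 27/55 + 48/55 + 15/11
 = 159/55

2.891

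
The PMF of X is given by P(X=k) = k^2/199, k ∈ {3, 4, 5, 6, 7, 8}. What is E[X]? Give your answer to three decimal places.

6.467

E[X] = Σ x·P(X=x)
 = 3·9/199 + 4·16/199 + 5·25/199 + 6·36/199 + 7·49/199 + 8·64/199
 = 27/199 + 64/199 + 125/199 + 216/199 + 343/199 + 512/199
 = 1287/199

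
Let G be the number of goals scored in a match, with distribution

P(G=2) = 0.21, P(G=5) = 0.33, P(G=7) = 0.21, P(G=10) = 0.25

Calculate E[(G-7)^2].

8.82

E[(G-7)^2] = Σ (g-7)^2·P(G=g)
 = 25·0.21 + 4·0.33 + 0·0.21 + 9·0.25
 = 5.25 + 1.32 + 0 + 2.25
 = 8.82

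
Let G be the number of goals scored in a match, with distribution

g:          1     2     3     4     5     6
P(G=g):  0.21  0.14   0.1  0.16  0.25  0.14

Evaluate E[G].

E[G] = Σ g·P(G=g)
 = 1·0.21 + 2·0.14 + 3·0.1 + 4·0.16 + 5·0.25 + 6·0.14
 = 0.21 + 0.28 + 0.3 + 0.64 + 1.25 + 0.84
 = 3.52

3.52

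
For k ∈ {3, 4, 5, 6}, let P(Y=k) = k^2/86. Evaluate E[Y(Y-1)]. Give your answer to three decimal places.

21.233

E[Y(Y-1)] = Σ y(y-1)·P(Y=y)
 = 6·9/86 + 12·8/43 + 20·25/86 + 30·18/43
 = 27/43 + 96/43 + 250/43 + 540/43
 = 913/43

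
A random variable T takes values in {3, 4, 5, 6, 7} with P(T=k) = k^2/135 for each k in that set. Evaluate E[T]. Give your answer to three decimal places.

E[T] = Σ t·P(T=t)
 = 3·1/15 + 4·16/135 + 5·5/27 + 6·4/15 + 7·49/135
 = 1/5 + 64/135 + 25/27 + 8/5 + 343/135
 = 155/27

5.741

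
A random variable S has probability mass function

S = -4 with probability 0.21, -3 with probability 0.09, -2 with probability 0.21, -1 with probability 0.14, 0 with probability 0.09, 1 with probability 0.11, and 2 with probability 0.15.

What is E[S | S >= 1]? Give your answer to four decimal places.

P(S >= 1) = 0.11 + 0.15 = 0.26.
E[S | S >= 1] = [1·0.11 + 2·0.15] / 0.26
 = 0.41 / 0.26
 = 41/26

1.5769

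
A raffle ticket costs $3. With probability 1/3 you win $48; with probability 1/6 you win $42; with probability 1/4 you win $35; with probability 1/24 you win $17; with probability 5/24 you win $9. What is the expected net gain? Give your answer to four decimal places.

E[payout] = 48·1/3 + 42·1/6 + 35·1/4 + 17·1/24 + 9·5/24
 = 16 + 7 + 35/4 + 17/24 + 15/8
 = 103/3
Net = 103/3 - 3 = 94/3

31.3333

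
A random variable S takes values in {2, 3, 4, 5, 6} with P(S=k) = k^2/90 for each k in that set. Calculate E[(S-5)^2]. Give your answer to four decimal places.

1.3778

E[(S-5)^2] = Σ (s-5)^2·P(S=s)
 = 9·2/45 + 4·1/10 + 1·8/45 + 0·5/18 + 1·2/5
 = 2/5 + 2/5 + 8/45 + 0 + 2/5
 = 62/45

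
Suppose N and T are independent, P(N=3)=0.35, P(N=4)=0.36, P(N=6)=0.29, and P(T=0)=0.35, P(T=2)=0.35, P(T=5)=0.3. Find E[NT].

9.306

E[NT] = Σ_n Σ_t nt · P(N=n)P(T=t)
 = 0·0.1225 + 6·0.1225 + 15·0.105 + 0·0.126 + 8·0.126 + 20·0.108 + 0·0.1015 + 12·0.1015 + 30·0.087
 = 0 + 0.735 + 1.575 + 0 + 1.008 + 2.16 + 0 + 1.218 + 2.61
 = 9.306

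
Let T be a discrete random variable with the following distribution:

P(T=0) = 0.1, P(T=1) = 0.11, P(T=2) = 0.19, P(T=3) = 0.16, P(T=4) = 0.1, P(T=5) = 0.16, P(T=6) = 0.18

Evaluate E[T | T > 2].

4.6

P(T > 2) = 0.16 + 0.1 + 0.16 + 0.18 = 0.6.
E[T | T > 2] = [3·0.16 + 4·0.1 + 5·0.16 + 6·0.18] / 0.6
 = 2.76 / 0.6
 = 23/5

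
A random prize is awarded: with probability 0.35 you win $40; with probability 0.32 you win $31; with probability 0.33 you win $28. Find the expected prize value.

E[payout] = 40·0.35 + 31·0.32 + 28·0.33
 = 14 + 9.92 + 9.24
 = 33.16

33.16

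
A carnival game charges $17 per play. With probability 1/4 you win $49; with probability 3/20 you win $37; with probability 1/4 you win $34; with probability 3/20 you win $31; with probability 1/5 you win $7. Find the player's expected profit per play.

15.35

E[payout] = 49·1/4 + 37·3/20 + 34·1/4 + 31·3/20 + 7·1/5
 = 49/4 + 111/20 + 17/2 + 93/20 + 7/5
 = 647/20
Net = 647/20 - 17 = 307/20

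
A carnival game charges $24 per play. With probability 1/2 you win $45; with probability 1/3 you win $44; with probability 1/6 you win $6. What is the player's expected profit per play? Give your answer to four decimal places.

14.1667

E[payout] = 45·1/2 + 44·1/3 + 6·1/6
 = 45/2 + 44/3 + 1
 = 229/6
Net = 229/6 - 24 = 85/6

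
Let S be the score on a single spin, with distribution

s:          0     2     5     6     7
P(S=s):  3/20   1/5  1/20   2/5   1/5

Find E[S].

4.45

E[S] = Σ s·P(S=s)
 = 0·3/20 + 2·1/5 + 5·1/20 + 6·2/5 + 7·1/5
 = 0 + 2/5 + 1/4 + 12/5 + 7/5
 = 89/20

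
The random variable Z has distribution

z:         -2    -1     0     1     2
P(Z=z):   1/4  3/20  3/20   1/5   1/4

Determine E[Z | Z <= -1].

P(Z <= -1) = 1/4 + 3/20 = 2/5.
E[Z | Z <= -1] = [(-2)·1/4 + (-1)·3/20] / (2/5)
 = -13/20 / (2/5)
 = -13/8

-1.625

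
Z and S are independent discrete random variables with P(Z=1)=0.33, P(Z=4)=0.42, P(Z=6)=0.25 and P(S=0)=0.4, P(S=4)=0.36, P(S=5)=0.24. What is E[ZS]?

9.2664

E[ZS] = Σ_z Σ_s zs · P(Z=z)P(S=s)
 = 0·0.132 + 4·0.1188 + 5·0.0792 + 0·0.168 + 16·0.1512 + 20·0.1008 + 0·0.1 + 24·0.09 + 30·0.06
 = 0 + 0.4752 + 0.396 + 0 + 2.4192 + 2.016 + 0 + 2.16 + 1.8
 = 9.2664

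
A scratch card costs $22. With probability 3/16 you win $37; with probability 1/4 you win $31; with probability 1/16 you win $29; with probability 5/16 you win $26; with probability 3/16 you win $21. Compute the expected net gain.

6.5625

E[payout] = 37·3/16 + 31·1/4 + 29·1/16 + 26·5/16 + 21·3/16
 = 111/16 + 31/4 + 29/16 + 65/8 + 63/16
 = 457/16
Net = 457/16 - 22 = 105/16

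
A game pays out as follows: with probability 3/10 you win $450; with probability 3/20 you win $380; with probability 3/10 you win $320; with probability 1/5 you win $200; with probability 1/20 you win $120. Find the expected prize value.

E[payout] = 450·3/10 + 380·3/20 + 320·3/10 + 200·1/5 + 120·1/20
 = 135 + 57 + 96 + 40 + 6
 = 334

334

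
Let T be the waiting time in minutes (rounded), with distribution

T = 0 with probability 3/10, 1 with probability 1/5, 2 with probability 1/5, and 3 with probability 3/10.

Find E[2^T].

E[2^T] = Σ 2^t·P(T=t)
 = 1·3/10 + 2·1/5 + 4·1/5 + 8·3/10
 = 3/10 + 2/5 + 4/5 + 12/5
 = 39/10

3.9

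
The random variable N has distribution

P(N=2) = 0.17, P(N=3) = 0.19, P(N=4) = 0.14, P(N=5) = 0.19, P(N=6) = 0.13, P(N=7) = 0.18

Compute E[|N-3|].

1.8

E[|N-3|] = Σ |n-3|·P(N=n)
 = 1·0.17 + 0·0.19 + 1·0.14 + 2·0.19 + 3·0.13 + 4·0.18
 = 0.17 + 0 + 0.14 + 0.38 + 0.39 + 0.72
 = 1.8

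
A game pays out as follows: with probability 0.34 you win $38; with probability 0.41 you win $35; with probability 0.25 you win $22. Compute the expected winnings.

E[payout] = 38·0.34 + 35·0.41 + 22·0.25
 = 12.92 + 14.35 + 5.5
 = 32.77

32.77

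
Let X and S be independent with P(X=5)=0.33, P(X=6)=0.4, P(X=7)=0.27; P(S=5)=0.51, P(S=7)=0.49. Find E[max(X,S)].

6.4594

E[max(X,S)] = Σ_x Σ_s max(x,s) · P(X=x)P(S=s)
 = 5·0.1683 + 7·0.1617 + 6·0.204 + 7·0.196 + 7·0.1377 + 7·0.1323
 = 0.8415 + 1.1319 + 1.224 + 1.372 + 0.9639 + 0.9261
 = 6.4594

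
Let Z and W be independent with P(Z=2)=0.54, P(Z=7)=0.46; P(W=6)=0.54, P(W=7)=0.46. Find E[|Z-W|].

E[|Z-W|] = Σ_z Σ_w |z-w| · P(Z=z)P(W=w)
 = 4·0.2916 + 5·0.2484 + 1·0.2484 + 0·0.2116
 = 1.1664 + 1.242 + 0.2484 + 0
 = 2.6568

2.6568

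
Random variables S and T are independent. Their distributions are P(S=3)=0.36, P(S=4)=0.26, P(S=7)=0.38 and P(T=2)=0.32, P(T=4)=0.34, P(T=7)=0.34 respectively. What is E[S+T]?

E[S+T] = Σ_s Σ_t (s+t) · P(S=s)P(T=t)
 = 5·0.1152 + 7·0.1224 + 10·0.1224 + 6·0.0832 + 8·0.0884 + 11·0.0884 + 9·0.1216 + 11·0.1292 + 14·0.1292
 = 0.576 + 0.8568 + 1.224 + 0.4992 + 0.7072 + 0.9724 + 1.0944 + 1.4212 + 1.8088
 = 9.16

9.16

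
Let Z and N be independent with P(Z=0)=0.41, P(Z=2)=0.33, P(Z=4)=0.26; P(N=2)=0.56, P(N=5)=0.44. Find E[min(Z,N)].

E[min(Z,N)] = Σ_z Σ_n min(z,n) · P(Z=z)P(N=n)
 = 0·0.2296 + 0·0.1804 + 2·0.1848 + 2·0.1452 + 2·0.1456 + 4·0.1144
 = 0 + 0 + 0.3696 + 0.2904 + 0.2912 + 0.4576
 = 1.4088

1.4088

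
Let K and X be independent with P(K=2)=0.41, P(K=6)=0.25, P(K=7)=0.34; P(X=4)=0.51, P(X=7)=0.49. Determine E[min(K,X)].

3.9248

E[min(K,X)] = Σ_k Σ_x min(k,x) · P(K=k)P(X=x)
 = 2·0.2091 + 2·0.2009 + 4·0.1275 + 6·0.1225 + 4·0.1734 + 7·0.1666
 = 0.4182 + 0.4018 + 0.51 + 0.735 + 0.6936 + 1.1662
 = 3.9248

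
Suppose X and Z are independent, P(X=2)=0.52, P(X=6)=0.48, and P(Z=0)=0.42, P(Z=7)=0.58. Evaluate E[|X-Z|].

3.4328

E[|X-Z|] = Σ_x Σ_z |x-z| · P(X=x)P(Z=z)
 = 2·0.2184 + 5·0.3016 + 6·0.2016 + 1·0.2784
 = 0.4368 + 1.508 + 1.2096 + 0.2784
 = 3.4328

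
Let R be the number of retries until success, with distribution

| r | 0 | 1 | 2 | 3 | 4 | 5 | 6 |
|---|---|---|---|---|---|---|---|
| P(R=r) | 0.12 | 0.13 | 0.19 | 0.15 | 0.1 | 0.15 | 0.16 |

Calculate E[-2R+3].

E[-2R+3] = Σ (-2r+3)·P(R=r)
 = 3·0.12 + 1·0.13 + (-1)·0.19 + (-3)·0.15 + (-5)·0.1 + (-7)·0.15 + (-9)·0.16
 = 0.36 + 0.13 + (-0.19) + (-0.45) + (-0.5) + (-1.05) + (-1.44)
 = -3.14

-3.14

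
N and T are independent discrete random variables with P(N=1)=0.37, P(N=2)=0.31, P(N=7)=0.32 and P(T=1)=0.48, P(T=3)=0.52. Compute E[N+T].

5.27

E[N+T] = Σ_n Σ_t (n+t) · P(N=n)P(T=t)
 = 2·0.1776 + 4·0.1924 + 3·0.1488 + 5·0.1612 + 8·0.1536 + 10·0.1664
 = 0.3552 + 0.7696 + 0.4464 + 0.806 + 1.2288 + 1.664
 = 5.27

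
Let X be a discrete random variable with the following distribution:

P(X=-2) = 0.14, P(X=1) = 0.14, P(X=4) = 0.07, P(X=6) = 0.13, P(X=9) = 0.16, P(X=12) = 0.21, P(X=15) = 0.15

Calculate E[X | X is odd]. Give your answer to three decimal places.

8.511

P(X is odd) = 0.14 + 0.16 + 0.15 = 0.45.
E[X | X is odd] = [1·0.14 + 9·0.16 + 15·0.15] / 0.45
 = 3.83 / 0.45
 = 383/45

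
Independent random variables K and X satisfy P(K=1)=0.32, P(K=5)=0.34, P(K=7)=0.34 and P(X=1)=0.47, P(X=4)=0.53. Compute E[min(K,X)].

2.0812

E[min(K,X)] = Σ_k Σ_x min(k,x) · P(K=k)P(X=x)
 = 1·0.1504 + 1·0.1696 + 1·0.1598 + 4·0.1802 + 1·0.1598 + 4·0.1802
 = 0.1504 + 0.1696 + 0.1598 + 0.7208 + 0.1598 + 0.7208
 = 2.0812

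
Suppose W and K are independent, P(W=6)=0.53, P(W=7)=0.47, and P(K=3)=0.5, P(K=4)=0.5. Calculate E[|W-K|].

2.97

E[|W-K|] = Σ_w Σ_k |w-k| · P(W=w)P(K=k)
 = 3·0.265 + 2·0.265 + 4·0.235 + 3·0.235
 = 0.795 + 0.53 + 0.94 + 0.705
 = 2.97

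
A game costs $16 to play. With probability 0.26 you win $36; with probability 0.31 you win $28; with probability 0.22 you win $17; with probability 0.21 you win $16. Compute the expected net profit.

9.14

E[payout] = 36·0.26 + 28·0.31 + 17·0.22 + 16·0.21
 = 9.36 + 8.68 + 3.74 + 3.36
 = 25.14
Net = 25.14 - 16 = 9.14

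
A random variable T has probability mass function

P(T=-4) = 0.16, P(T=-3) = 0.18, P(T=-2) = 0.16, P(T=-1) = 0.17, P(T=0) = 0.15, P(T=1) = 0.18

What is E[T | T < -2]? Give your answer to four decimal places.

P(T < -2) = 0.16 + 0.18 = 0.34.
E[T | T < -2] = [(-4)·0.16 + (-3)·0.18] / 0.34
 = -1.18 / 0.34
 = -59/17

-3.4706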